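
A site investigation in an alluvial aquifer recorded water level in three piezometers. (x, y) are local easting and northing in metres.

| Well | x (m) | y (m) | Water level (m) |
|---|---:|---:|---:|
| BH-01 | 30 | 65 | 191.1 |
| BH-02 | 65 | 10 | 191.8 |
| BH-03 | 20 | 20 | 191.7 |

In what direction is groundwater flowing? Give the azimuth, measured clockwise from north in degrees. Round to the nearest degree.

003°

Three-point gradient (reference BH-01): Δ to BH-02 = (35, -55, +0.7), Δ to BH-03 = (-10, -45, +0.6).
∂h/∂x = -0.0007059, ∂h/∂y = -0.01318 (det = -2125).
Flow direction (−∇h) has components (+0.0007059 E, +0.01318 N).
Azimuth = atan2(E, N) = atan2(+0.0007059, +0.01318) = 3.1° ≈ 003°.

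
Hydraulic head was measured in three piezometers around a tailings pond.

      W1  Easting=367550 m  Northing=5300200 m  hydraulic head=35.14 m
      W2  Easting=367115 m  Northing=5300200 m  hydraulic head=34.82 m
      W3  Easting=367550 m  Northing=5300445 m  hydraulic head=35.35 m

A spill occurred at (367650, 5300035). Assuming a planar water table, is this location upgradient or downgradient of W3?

∂h/∂x = (34.82 − 35.14) / (367115 − 367550) = +0.0007356
∂h/∂y = (35.35 − 35.14) / (5300445 − 5300200) = +0.0008571
Head at (367650, 5300035) = 35.14 + (+0.0007356)·(100) + (+0.0008571)·(-165) = 35.07 m.
That is lower than the 35.35 m at W3, so the point is downgradient.

downgradient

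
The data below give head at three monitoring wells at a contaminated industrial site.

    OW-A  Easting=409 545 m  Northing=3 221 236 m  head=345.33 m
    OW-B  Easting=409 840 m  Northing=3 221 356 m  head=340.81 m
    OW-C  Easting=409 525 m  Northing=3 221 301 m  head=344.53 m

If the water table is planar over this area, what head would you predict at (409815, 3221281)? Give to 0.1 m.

342.2 m

With h = a·x + b·y + c and OW-A as origin, the differences give:
  295·a + 120·b = -4.52
  (-20)·a + 65·b = -0.80
Eliminate b (×65 and ×120, subtract): 21575·a = -197.800 → a = ∂h/∂x = -0.009168
Back-substitute: b = ∂h/∂y = -0.01513.
h(409815, 3221281) = 345.33 + (-0.009168)·(270) + (-0.01513)·(45) = 345.33 -2.475 -0.681 = 342.174 m.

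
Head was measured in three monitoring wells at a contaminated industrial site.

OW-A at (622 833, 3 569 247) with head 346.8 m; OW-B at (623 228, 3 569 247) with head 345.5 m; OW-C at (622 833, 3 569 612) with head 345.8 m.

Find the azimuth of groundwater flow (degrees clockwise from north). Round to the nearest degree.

∂h/∂x = (345.5 − 346.8) / (623228 − 622833) = -0.003291
∂h/∂y = (345.8 − 346.8) / (3569612 − 3569247) = -0.002740
Flow direction (−∇h) has components (+0.003291 E, +0.002740 N).
Azimuth = atan2(E, N) = atan2(+0.003291, +0.002740) = 50.2° ≈ 050°.

050°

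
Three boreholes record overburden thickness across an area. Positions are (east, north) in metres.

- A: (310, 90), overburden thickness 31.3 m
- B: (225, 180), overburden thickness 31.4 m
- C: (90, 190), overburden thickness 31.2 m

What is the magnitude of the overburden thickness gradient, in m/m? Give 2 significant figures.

Differences from A: to B (Δx, Δy, Δh) = (-85, 90, +0.1); to C = (-220, 100, -0.1).
Determinant of the coordinate differences = (-85)·100 − (-220)·90 = 11300.
∂d/∂x = [(+0.1)·100 − (-0.1)·90] / 11300 = +0.001681
∂d/∂y = [(-85)·(-0.1) − (-220)·(+0.1)] / 11300 = +0.002699
|∇f| = √(0.001681² + 0.002699²) = 0.00318 m/m

0.0032 m/m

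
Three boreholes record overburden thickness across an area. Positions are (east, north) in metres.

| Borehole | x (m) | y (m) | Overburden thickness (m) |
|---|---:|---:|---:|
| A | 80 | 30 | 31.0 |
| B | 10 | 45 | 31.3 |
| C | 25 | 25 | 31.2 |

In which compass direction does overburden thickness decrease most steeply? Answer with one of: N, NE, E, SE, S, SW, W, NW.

With d = a·x + b·y + c and A as origin, the differences give:
  (-70)·a + 15·b = +0.3
  (-55)·a + (-5)·b = +0.2
Eliminate b (×(-5) and ×15, subtract): 1175·a = -4.50 → a = ∂d/∂x = -0.003830
Back-substitute: b = ∂d/∂y = +0.002128.
Steepest decrease is along −∇f = (+0.003830 E, -0.002128 N) → southeast.

SE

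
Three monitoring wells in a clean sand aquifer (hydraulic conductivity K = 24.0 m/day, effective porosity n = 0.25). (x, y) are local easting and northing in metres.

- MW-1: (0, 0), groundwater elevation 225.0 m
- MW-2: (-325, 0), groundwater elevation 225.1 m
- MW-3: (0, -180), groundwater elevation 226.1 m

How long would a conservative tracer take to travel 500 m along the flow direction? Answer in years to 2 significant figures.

2.3 years

∂h/∂x = (225.1 − 225.0) / (-325 − 0) = -0.0003077
∂h/∂y = (226.1 − 225.0) / (-180 − 0) = -0.006111
|∇h| = √(-0.0003077² + -0.006111²) = 0.006119
Seepage velocity v = K·i/n = 24.0 × 0.006119 / 0.25 = 0.5874 m/day.
t = 500 / 0.5874 = 851.2 days = 2.33 years.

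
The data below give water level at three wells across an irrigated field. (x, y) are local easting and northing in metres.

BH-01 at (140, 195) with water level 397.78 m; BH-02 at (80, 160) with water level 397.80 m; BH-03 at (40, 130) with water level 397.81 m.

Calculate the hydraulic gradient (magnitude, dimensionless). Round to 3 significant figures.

Three-point gradient (reference BH-01): Δ to BH-02 = (-60, -35, +0.02), Δ to BH-03 = (-100, -65, +0.03).
∂h/∂x = -0.0006250, ∂h/∂y = +0.0005000 (det = 400).
|∇h| = √(-0.0006250² + 0.0005000²) = 0.0008004

0.000800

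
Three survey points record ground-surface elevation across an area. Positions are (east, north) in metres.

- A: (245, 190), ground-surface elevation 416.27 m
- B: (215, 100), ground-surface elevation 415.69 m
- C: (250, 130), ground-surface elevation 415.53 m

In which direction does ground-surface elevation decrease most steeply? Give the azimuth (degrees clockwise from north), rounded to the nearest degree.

Taking A as reference: B−A = (-30, -90, -0.58); C−A = (5, -60, -0.74).
Determinant of the coordinate differences = (-30)·(-60) − 5·(-90) = 2250.
∂z/∂x = [(-0.58)·(-60) − (-0.74)·(-90)] / 2250 = -0.01413
∂z/∂y = [(-30)·(-0.74) − 5·(-0.58)] / 2250 = +0.01116
Steepest decrease is along −∇f: components (+0.01413 E, -0.01116 N).
Azimuth = atan2(+0.01413, -0.01116) = 128.3° ≈ 128°.

128°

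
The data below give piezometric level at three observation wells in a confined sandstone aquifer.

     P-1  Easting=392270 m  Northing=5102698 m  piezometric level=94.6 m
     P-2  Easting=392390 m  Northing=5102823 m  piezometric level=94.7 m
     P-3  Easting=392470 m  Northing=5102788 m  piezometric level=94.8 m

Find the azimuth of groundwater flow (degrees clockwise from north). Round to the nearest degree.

Three-point gradient (reference P-1): Δ to P-2 = (120, 125, +0.1), Δ to P-3 = (200, 90, +0.2).
∂h/∂x = +0.001127, ∂h/∂y = -0.0002817 (det = -14200).
Flow direction (−∇h) has components (-0.001127 E, +0.0002817 N).
Azimuth = atan2(E, N) = atan2(-0.001127, +0.0002817) = 284.0° ≈ 284°.

284°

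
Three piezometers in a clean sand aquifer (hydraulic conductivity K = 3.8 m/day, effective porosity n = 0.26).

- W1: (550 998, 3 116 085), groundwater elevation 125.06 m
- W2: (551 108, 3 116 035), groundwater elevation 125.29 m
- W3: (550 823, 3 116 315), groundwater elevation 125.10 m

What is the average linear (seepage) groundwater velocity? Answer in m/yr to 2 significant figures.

23 m/yr

Three-point gradient (reference W1): Δ to W2 = (110, -50, +0.23), Δ to W3 = (-175, 230, +0.04).
∂h/∂x = +0.003317, ∂h/∂y = +0.002698 (det = 16550).
|∇h| = √(0.003317² + 0.002698²) = 0.004276
Seepage velocity v = K·i/n = 3.8 × 0.004276 / 0.26 = 0.0625 m/day = 22.83 m/yr.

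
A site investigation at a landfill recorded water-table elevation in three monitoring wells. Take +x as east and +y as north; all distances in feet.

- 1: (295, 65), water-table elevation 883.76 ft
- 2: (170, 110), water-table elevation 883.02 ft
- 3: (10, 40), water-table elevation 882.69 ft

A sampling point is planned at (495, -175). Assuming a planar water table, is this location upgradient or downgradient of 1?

upgradient

Differences from 1: to 2 (Δx, Δy, Δh) = (-125, 45, -0.74); to 3 = (-285, -25, -1.07).
Solve a·Δx + b·Δy = Δh: det = (-125)·(-25) − (-285)·45 = 15950.
∂h/∂x = [(-0.74)·(-25) − (-1.07)·45] / 15950 = +0.004179
∂h/∂y = [(-125)·(-1.07) − (-285)·(-0.74)] / 15950 = -0.004837
Head at (495, -175) = 883.76 + (+0.004179)·(200) + (-0.004837)·(-240) = 885.76 ft.
That is higher than the 883.76 ft at 1, so the point is upgradient.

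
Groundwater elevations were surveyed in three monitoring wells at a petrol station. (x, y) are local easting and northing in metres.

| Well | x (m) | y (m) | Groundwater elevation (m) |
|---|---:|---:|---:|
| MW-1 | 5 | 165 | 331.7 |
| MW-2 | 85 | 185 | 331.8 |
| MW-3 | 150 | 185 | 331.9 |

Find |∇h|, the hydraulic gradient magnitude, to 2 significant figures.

0.0019

Taking MW-1 as reference: MW-2−MW-1 = (80, 20, +0.1); MW-3−MW-1 = (145, 20, +0.2).
Determinant of the coordinate differences = 80·20 − 145·20 = -1300.
∂h/∂x = [(+0.1)·20 − (+0.2)·20] / -1300 = +0.001538
∂h/∂y = [80·(+0.2) − 145·(+0.1)] / -1300 = -0.001154
|∇h| = √(0.001538² + -0.001154²) = 0.001923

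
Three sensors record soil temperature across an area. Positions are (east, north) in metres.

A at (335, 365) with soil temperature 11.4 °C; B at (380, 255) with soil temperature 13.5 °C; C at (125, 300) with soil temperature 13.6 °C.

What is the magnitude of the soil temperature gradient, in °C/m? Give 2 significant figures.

0.021 °C/m

With T = a·x + b·y + c and A as origin, the differences give:
  45·a + (-110)·b = +2.1
  (-210)·a + (-65)·b = +2.2
Eliminate b (×(-65) and ×(-110), subtract): -26025·a = 105.50 → a = ∂T/∂x = -0.004054
Back-substitute: b = ∂T/∂y = -0.02075.
|∇f| = √(-0.004054² + -0.02075²) = 0.02114 °C/m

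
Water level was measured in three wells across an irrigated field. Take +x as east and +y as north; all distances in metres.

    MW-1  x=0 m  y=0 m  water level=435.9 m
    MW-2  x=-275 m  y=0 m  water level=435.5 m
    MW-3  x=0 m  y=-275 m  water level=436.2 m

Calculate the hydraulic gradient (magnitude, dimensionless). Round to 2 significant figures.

∂h/∂x = (435.5 − 435.9) / (-275 − 0) = +0.001455
∂h/∂y = (436.2 − 435.9) / (-275 − 0) = -0.001091
|∇h| = √(0.001455² + -0.001091²) = 0.001819

0.0018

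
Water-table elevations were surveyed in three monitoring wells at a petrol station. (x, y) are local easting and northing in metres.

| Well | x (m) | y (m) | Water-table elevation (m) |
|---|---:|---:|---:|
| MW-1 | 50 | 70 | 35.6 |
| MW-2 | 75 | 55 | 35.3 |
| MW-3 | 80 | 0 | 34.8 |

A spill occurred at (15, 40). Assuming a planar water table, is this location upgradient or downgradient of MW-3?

With h = a·x + b·y + c and MW-1 as origin, the differences give:
  25·a + (-15)·b = -0.3
  30·a + (-70)·b = -0.8
Eliminate b (×(-70) and ×(-15), subtract): -1300·a = 9.00 → a = ∂h/∂x = -0.006923
Back-substitute: b = ∂h/∂y = +0.008462.
Head at (15, 40) = 35.6 + (-0.006923)·(-35) + (+0.008462)·(-30) = 35.59 m.
That is higher than the 34.8 m at MW-3, so the point is upgradient.

upgradient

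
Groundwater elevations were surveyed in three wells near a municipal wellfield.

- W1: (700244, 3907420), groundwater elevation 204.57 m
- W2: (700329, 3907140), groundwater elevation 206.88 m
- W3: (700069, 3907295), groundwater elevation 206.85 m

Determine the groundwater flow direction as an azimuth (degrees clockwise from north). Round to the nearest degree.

With h = a·x + b·y + c and W1 as origin, the differences give:
  85·a + (-280)·b = +2.31
  (-175)·a + (-125)·b = +2.28
Eliminate b (×(-125) and ×(-280), subtract): -59625·a = 349.650 → a = ∂h/∂x = -0.005864
Back-substitute: b = ∂h/∂y = -0.01003.
Flow direction (−∇h) has components (+0.005864 E, +0.01003 N).
Azimuth = atan2(E, N) = atan2(+0.005864, +0.01003) = 30.3° ≈ 030°.

030°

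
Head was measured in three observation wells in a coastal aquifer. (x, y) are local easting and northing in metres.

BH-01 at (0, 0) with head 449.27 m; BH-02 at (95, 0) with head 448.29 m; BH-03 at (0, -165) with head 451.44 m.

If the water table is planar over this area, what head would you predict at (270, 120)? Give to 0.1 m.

∂h/∂x = (448.29 − 449.27) / (95 − 0) = -0.01032
∂h/∂y = (451.44 − 449.27) / (-165 − 0) = -0.01315
h(270, 120) = 449.27 + (-0.01032)·(270) + (-0.01315)·(120) = 449.27 -2.785 -1.578 = 444.907 m.

444.9 m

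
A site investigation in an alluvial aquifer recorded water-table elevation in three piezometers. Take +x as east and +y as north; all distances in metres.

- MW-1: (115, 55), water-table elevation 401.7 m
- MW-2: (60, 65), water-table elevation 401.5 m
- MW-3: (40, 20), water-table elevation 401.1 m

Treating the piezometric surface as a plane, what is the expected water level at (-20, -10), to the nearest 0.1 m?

With h = a·x + b·y + c and MW-1 as origin, the differences give:
  (-55)·a + 10·b = -0.2
  (-75)·a + (-35)·b = -0.6
Eliminate b (×(-35) and ×10, subtract): 2675·a = 13.00 → a = ∂h/∂x = +0.004860
Back-substitute: b = ∂h/∂y = +0.006729.
h(-20, -10) = 401.7 + (+0.004860)·(-135) + (+0.006729)·(-65) = 401.7 -0.656 -0.437 = 400.607 m.

400.6 m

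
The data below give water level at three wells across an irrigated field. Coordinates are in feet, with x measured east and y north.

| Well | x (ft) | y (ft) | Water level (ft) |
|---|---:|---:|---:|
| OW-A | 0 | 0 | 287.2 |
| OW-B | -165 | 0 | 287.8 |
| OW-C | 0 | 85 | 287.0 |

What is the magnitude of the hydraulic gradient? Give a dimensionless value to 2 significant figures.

∂h/∂x = (287.8 − 287.2) / (-165 − 0) = -0.003636
∂h/∂y = (287.0 − 287.2) / (85 − 0) = -0.002353
|∇h| = √(-0.003636² + -0.002353²) = 0.004331

0.0043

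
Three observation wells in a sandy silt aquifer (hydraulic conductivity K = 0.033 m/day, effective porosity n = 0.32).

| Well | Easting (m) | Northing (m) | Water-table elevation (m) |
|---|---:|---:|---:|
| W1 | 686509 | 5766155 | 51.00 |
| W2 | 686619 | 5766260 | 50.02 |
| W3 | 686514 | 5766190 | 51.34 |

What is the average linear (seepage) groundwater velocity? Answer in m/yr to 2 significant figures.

0.93 m/yr

With h = a·x + b·y + c and W1 as origin, the differences give:
  110·a + 105·b = -0.98
  5·a + 35·b = +0.34
Eliminate b (×35 and ×105, subtract): 3325·a = -70.000 → a = ∂h/∂x = -0.02105
Back-substitute: b = ∂h/∂y = +0.01272.
|∇h| = √(-0.02105² + 0.01272²) = 0.02459
Seepage velocity v = K·i/n = 0.033 × 0.02459 / 0.32 = 0.002536 m/day = 0.9263 m/yr.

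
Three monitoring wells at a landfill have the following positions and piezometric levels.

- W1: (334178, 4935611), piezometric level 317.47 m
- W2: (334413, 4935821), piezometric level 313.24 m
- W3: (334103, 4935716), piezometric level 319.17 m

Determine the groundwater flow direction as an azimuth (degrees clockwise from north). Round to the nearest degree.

096°

Three-point gradient (reference W1): Δ to W2 = (235, 210, -4.23), Δ to W3 = (-75, 105, +1.70).
∂h/∂x = -0.01982, ∂h/∂y = +0.002035 (det = 40425).
Flow direction (−∇h) has components (+0.01982 E, -0.002035 N).
Azimuth = atan2(E, N) = atan2(+0.01982, -0.002035) = 95.9° ≈ 096°.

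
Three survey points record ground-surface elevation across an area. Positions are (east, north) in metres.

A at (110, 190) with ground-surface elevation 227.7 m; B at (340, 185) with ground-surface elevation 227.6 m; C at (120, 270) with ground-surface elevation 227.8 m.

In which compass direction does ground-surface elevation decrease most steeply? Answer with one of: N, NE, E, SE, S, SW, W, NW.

Taking A as reference: B−A = (230, -5, -0.1); C−A = (10, 80, +0.1).
Solve a·Δx + b·Δy = Δz: det = 230·80 − 10·(-5) = 18450.
∂z/∂x = [(-0.1)·80 − (+0.1)·(-5)] / 18450 = -0.0004065
∂z/∂y = [230·(+0.1) − 10·(-0.1)] / 18450 = +0.001301
Steepest decrease is along −∇f = (+0.0004065 E, -0.001301 N) → south.

S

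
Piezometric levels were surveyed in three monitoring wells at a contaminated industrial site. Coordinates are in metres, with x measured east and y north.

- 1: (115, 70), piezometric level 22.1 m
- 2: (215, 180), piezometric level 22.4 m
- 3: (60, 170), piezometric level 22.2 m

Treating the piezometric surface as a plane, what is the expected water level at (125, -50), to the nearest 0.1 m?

Three-point gradient (reference 1): Δ to 2 = (100, 110, +0.3), Δ to 3 = (-55, 100, +0.1).
∂h/∂x = +0.001184, ∂h/∂y = +0.001651 (det = 16050).
h(125, -50) = 22.1 + (+0.001184)·(10) + (+0.001651)·(-120) = 22.1 +0.012 -0.198 = 21.914 m.

21.9 m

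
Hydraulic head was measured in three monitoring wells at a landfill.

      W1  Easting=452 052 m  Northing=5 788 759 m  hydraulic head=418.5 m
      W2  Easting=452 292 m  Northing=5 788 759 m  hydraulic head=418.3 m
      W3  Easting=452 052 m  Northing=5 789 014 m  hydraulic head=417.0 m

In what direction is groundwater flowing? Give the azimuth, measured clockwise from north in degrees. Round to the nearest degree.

∂h/∂x = (418.3 − 418.5) / (452292 − 452052) = -0.0008333
∂h/∂y = (417.0 − 418.5) / (5789014 − 5788759) = -0.005882
Flow direction (−∇h) has components (+0.0008333 E, +0.005882 N).
Azimuth = atan2(E, N) = atan2(+0.0008333, +0.005882) = 8.1° ≈ 008°.

008°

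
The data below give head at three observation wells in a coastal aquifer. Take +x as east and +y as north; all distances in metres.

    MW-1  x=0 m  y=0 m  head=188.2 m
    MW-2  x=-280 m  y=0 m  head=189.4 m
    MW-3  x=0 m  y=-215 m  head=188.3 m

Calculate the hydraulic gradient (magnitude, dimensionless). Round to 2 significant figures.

∂h/∂x = (189.4 − 188.2) / (-280 − 0) = -0.004286
∂h/∂y = (188.3 − 188.2) / (-215 − 0) = -0.0004651
|∇h| = √(-0.004286² + -0.0004651²) = 0.004311

0.0043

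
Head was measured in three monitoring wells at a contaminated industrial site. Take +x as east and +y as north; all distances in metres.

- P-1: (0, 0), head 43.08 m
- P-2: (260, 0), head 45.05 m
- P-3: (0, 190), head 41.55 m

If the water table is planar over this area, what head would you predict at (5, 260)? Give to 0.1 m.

∂h/∂x = (45.05 − 43.08) / (260 − 0) = +0.007577
∂h/∂y = (41.55 − 43.08) / (190 − 0) = -0.008053
h(5, 260) = 43.08 + (+0.007577)·(5) + (-0.008053)·(260) = 43.08 +0.038 -2.094 = 41.024 m.

41.0 m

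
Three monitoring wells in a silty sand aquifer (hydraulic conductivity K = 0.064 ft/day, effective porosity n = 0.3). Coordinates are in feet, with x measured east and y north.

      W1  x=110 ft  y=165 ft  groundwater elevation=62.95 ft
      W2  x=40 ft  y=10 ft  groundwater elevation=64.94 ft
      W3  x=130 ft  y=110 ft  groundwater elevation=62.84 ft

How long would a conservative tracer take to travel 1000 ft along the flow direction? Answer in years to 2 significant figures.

Differences from W1: to W2 (Δx, Δy, Δh) = (-70, -155, +1.99); to W3 = (20, -55, -0.11).
Determinant of the coordinate differences = (-70)·(-55) − 20·(-155) = 6950.
∂h/∂x = [(+1.99)·(-55) − (-0.11)·(-155)] / 6950 = -0.01820
∂h/∂y = [(-70)·(-0.11) − 20·(+1.99)] / 6950 = -0.004619
|∇h| = √(-0.01820² + -0.004619²) = 0.01878
Seepage velocity v = K·i/n = 0.064 × 0.01878 / 0.3 = 0.004006 ft/day.
t = 1000 / 0.004006 = 2.496e+05 days = 683 years.

680 years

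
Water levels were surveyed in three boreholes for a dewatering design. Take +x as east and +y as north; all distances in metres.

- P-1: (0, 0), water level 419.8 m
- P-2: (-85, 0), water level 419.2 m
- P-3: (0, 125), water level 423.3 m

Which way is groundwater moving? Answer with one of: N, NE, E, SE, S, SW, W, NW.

S

∂h/∂x = (419.2 − 419.8) / (-85 − 0) = +0.007059
∂h/∂y = (423.3 − 419.8) / (125 − 0) = +0.02800
Flow = −∇h = (-0.007059 east, -0.02800 north), which points south.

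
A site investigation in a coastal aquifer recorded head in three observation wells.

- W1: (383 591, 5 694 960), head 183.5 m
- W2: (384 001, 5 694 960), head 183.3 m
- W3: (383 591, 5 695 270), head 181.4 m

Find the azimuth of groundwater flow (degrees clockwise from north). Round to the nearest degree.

004°

∂h/∂x = (183.3 − 183.5) / (384001 − 383591) = -0.0004878
∂h/∂y = (181.4 − 183.5) / (5695270 − 5694960) = -0.006774
Flow direction (−∇h) has components (+0.0004878 E, +0.006774 N).
Azimuth = atan2(E, N) = atan2(+0.0004878, +0.006774) = 4.1° ≈ 004°.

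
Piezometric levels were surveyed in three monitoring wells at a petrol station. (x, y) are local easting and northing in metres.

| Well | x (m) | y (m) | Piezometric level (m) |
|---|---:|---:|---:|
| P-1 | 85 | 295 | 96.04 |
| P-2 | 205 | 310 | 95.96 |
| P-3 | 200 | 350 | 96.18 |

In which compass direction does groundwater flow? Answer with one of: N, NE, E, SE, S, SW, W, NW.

S

With h = a·x + b·y + c and P-1 as origin, the differences give:
  120·a + 15·b = -0.08
  115·a + 55·b = +0.14
Eliminate b (×55 and ×15, subtract): 4875·a = -6.500 → a = ∂h/∂x = -0.001333
Back-substitute: b = ∂h/∂y = +0.005333.
Flow = −∇h = (+0.001333 east, -0.005333 north), which points south.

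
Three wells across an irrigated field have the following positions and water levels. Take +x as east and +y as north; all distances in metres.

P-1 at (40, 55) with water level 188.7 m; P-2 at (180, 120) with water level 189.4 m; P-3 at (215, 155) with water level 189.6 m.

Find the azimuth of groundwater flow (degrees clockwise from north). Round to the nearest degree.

Differences from P-1: to P-2 (Δx, Δy, Δh) = (140, 65, +0.7); to P-3 = (175, 100, +0.9).
Determinant of the coordinate differences = 140·100 − 175·65 = 2625.
∂h/∂x = [(+0.7)·100 − (+0.9)·65] / 2625 = +0.004381
∂h/∂y = [140·(+0.9) − 175·(+0.7)] / 2625 = +0.001333
Flow direction (−∇h) has components (-0.004381 E, -0.001333 N).
Azimuth = atan2(E, N) = atan2(-0.004381, -0.001333) = 253.1° ≈ 253°.

253°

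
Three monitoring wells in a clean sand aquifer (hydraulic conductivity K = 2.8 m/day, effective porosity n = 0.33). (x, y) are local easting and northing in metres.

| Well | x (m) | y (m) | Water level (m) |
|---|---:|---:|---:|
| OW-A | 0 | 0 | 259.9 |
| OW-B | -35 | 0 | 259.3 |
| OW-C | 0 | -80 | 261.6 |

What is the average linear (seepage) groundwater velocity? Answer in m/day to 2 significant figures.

∂h/∂x = (259.3 − 259.9) / (-35 − 0) = +0.01714
∂h/∂y = (261.6 − 259.9) / (-80 − 0) = -0.02125
|∇h| = √(0.01714² + -0.02125²) = 0.0273
Seepage velocity v = K·i/n = 2.8 × 0.0273 / 0.33 = 0.2316 m/day.

0.23 m/day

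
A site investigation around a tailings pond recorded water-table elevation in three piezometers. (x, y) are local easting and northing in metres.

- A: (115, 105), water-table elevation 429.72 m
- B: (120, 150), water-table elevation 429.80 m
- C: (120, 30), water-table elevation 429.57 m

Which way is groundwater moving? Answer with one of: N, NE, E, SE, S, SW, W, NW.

SE

With h = a·x + b·y + c and A as origin, the differences give:
  5·a + 45·b = +0.08
  5·a + (-75)·b = -0.15
Eliminate b (×(-75) and ×45, subtract): -600·a = 0.750 → a = ∂h/∂x = -0.001250
Back-substitute: b = ∂h/∂y = +0.001917.
Flow = −∇h = (+0.001250 east, -0.001917 north), which points southeast.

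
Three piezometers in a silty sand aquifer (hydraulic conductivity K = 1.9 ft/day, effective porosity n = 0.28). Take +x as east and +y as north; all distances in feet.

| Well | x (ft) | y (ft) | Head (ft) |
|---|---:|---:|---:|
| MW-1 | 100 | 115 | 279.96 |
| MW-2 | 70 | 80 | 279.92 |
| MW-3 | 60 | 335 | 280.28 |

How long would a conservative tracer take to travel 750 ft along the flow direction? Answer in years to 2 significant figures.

Three-point gradient (reference MW-1): Δ to MW-2 = (-30, -35, -0.04), Δ to MW-3 = (-40, 220, +0.32).
∂h/∂x = -0.0003000, ∂h/∂y = +0.001400 (det = -8000).
|∇h| = √(-0.0003000² + 0.001400²) = 0.001432
Seepage velocity v = K·i/n = 1.9 × 0.001432 / 0.28 = 0.009717 ft/day.
t = 750 / 0.009717 = 7.718e+04 days = 211 years.

210 years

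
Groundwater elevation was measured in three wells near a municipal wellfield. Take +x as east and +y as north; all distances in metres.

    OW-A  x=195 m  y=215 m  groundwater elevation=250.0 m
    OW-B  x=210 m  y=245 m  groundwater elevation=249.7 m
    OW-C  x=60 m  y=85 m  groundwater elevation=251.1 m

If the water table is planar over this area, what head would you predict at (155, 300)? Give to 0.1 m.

Taking OW-A as reference: OW-B−OW-A = (15, 30, -0.3); OW-C−OW-A = (-135, -130, +1.1).
Determinant of the coordinate differences = 15·(-130) − (-135)·30 = 2100.
∂h/∂x = [(-0.3)·(-130) − (+1.1)·30] / 2100 = +0.002857
∂h/∂y = [15·(+1.1) − (-135)·(-0.3)] / 2100 = -0.01143
h(155, 300) = 250.0 + (+0.002857)·(-40) + (-0.01143)·(85) = 250.0 -0.114 -0.971 = 248.914 m.

248.9 m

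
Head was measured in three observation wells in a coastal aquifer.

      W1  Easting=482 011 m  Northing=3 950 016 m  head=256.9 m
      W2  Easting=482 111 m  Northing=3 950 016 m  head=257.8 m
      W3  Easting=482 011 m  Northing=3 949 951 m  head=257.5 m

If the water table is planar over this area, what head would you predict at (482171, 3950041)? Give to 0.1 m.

∂h/∂x = (257.8 − 256.9) / (482111 − 482011) = +0.009000
∂h/∂y = (257.5 − 256.9) / (3949951 − 3950016) = -0.009231
h(482171, 3950041) = 256.9 + (+0.009000)·(160) + (-0.009231)·(25) = 256.9 +1.440 -0.231 = 258.109 m.

258.1 m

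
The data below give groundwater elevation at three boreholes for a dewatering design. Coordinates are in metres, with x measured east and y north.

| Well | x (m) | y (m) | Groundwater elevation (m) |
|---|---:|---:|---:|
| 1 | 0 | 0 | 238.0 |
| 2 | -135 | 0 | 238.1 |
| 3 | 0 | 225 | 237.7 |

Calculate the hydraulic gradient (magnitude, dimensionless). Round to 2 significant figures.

0.0015

∂h/∂x = (238.1 − 238.0) / (-135 − 0) = -0.0007407
∂h/∂y = (237.7 − 238.0) / (225 − 0) = -0.001333
|∇h| = √(-0.0007407² + -0.001333²) = 0.001525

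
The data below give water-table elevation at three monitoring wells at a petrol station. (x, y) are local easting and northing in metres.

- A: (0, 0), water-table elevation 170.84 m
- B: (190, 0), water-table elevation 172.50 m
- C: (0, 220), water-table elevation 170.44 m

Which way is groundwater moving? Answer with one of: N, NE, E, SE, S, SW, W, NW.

W

∂h/∂x = (172.50 − 170.84) / (190 − 0) = +0.008737
∂h/∂y = (170.44 − 170.84) / (220 − 0) = -0.001818
Flow = −∇h = (-0.008737 east, +0.001818 north), which points west.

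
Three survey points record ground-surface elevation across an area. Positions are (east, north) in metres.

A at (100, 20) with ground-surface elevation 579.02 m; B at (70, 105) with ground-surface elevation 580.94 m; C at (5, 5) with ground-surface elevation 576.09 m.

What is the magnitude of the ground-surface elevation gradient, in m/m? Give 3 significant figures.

0.0409 m/m

Differences from A: to B (Δx, Δy, Δh) = (-30, 85, +1.92); to C = (-95, -15, -2.93).
Determinant of the coordinate differences = (-30)·(-15) − (-95)·85 = 8525.
∂z/∂x = [(+1.92)·(-15) − (-2.93)·85] / 8525 = +0.02584
∂z/∂y = [(-30)·(-2.93) − (-95)·(+1.92)] / 8525 = +0.03171
|∇f| = √(0.02584² + 0.03171²) = 0.04091 m/m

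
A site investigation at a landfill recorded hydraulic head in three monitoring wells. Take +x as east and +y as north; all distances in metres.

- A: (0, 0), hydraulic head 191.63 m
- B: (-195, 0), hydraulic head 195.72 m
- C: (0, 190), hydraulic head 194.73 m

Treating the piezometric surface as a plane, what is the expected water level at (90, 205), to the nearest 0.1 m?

∂h/∂x = (195.72 − 191.63) / (-195 − 0) = -0.02097
∂h/∂y = (194.73 − 191.63) / (190 − 0) = +0.01632
h(90, 205) = 191.63 + (-0.02097)·(90) + (+0.01632)·(205) = 191.63 -1.888 +3.345 = 193.087 m.

193.1 m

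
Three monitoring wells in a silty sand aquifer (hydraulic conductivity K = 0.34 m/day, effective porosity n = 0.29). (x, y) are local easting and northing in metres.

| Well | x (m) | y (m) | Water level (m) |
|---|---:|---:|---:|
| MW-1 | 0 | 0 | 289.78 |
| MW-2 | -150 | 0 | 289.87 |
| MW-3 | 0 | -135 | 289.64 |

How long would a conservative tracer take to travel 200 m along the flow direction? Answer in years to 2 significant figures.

∂h/∂x = (289.87 − 289.78) / (-150 − 0) = -0.0006000
∂h/∂y = (289.64 − 289.78) / (-135 − 0) = +0.001037
|∇h| = √(-0.0006000² + 0.001037²) = 0.001198
Seepage velocity v = K·i/n = 0.34 × 0.001198 / 0.29 = 0.001405 m/day.
t = 200 / 0.001405 = 1.423e+05 days = 390 years.

390 years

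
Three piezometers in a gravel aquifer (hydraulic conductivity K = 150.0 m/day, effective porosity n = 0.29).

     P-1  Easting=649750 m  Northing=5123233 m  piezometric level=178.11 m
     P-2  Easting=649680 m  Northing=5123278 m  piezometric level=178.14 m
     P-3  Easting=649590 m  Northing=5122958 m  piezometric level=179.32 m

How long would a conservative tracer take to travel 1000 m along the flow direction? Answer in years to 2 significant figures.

Differences from P-1: to P-2 (Δx, Δy, Δh) = (-70, 45, +0.03); to P-3 = (-160, -275, +1.21).
Determinant of the coordinate differences = (-70)·(-275) − (-160)·45 = 26450.
∂h/∂x = [(+0.03)·(-275) − (+1.21)·45] / 26450 = -0.002371
∂h/∂y = [(-70)·(+1.21) − (-160)·(+0.03)] / 26450 = -0.003021
|∇h| = √(-0.002371² + -0.003021²) = 0.00384
Seepage velocity v = K·i/n = 150.0 × 0.00384 / 0.29 = 1.986 m/day.
t = 1000 / 1.986 = 503.5 days = 1.38 years.

1.4 years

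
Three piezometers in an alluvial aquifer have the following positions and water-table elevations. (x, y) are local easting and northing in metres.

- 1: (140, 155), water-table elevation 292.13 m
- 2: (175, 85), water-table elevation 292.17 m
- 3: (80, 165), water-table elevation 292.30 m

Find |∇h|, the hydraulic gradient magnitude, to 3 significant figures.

0.00386

Three-point gradient (reference 1): Δ to 2 = (35, -70, +0.04), Δ to 3 = (-60, 10, +0.17).
∂h/∂x = -0.003195, ∂h/∂y = -0.002169 (det = -3850).
|∇h| = √(-0.003195² + -0.002169²) = 0.003862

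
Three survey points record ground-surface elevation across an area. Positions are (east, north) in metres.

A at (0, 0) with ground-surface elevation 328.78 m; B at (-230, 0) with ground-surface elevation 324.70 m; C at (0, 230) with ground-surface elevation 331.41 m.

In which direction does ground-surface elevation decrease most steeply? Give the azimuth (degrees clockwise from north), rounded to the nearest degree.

∂z/∂x = (324.70 − 328.78) / (-230 − 0) = +0.01774
∂z/∂y = (331.41 − 328.78) / (230 − 0) = +0.01143
Steepest decrease is along −∇f: components (-0.01774 E, -0.01143 N).
Azimuth = atan2(-0.01774, -0.01143) = 237.2° ≈ 237°.

237°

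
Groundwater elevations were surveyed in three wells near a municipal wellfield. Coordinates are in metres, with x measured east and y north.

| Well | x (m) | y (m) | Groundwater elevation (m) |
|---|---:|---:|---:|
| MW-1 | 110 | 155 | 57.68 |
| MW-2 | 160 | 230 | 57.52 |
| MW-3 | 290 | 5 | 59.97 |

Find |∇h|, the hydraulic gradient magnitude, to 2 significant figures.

0.0098

Three-point gradient (reference MW-1): Δ to MW-2 = (50, 75, -0.16), Δ to MW-3 = (180, -150, +2.29).
∂h/∂x = +0.007036, ∂h/∂y = -0.006824 (det = -21000).
|∇h| = √(0.007036² + -0.006824²) = 0.009802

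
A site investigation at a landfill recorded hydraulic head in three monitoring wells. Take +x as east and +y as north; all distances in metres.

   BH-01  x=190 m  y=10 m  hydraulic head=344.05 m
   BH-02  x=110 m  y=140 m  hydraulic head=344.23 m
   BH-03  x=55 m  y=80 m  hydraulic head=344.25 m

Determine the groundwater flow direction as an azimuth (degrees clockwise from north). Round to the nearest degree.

With h = a·x + b·y + c and BH-01 as origin, the differences give:
  (-80)·a + 130·b = +0.18
  (-135)·a + 70·b = +0.20
Eliminate b (×70 and ×130, subtract): 11950·a = -13.400 → a = ∂h/∂x = -0.001121
Back-substitute: b = ∂h/∂y = +0.0006946.
Flow direction (−∇h) has components (+0.001121 E, -0.0006946 N).
Azimuth = atan2(E, N) = atan2(+0.001121, -0.0006946) = 121.8° ≈ 122°.

122°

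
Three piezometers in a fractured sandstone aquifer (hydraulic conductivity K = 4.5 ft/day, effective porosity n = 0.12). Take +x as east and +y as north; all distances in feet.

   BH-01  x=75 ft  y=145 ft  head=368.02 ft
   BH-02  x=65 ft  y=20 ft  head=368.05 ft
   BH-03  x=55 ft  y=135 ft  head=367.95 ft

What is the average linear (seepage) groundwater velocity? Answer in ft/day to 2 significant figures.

Three-point gradient (reference BH-01): Δ to BH-02 = (-10, -125, +0.03), Δ to BH-03 = (-20, -10, -0.07).
∂h/∂x = +0.003771, ∂h/∂y = -0.0005417 (det = -2400).
|∇h| = √(0.003771² + -0.0005417²) = 0.00381
Seepage velocity v = K·i/n = 4.5 × 0.00381 / 0.12 = 0.1429 ft/day.

0.14 ft/day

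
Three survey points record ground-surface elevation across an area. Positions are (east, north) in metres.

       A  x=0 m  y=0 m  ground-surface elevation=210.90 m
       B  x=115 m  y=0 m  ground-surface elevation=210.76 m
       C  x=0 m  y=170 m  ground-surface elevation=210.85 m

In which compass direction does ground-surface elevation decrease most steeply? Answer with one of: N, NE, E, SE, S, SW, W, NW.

E

∂z/∂x = (210.76 − 210.90) / (115 − 0) = -0.001217
∂z/∂y = (210.85 − 210.90) / (170 − 0) = -0.0002941
Steepest decrease is along −∇f = (+0.001217 E, +0.0002941 N) → east.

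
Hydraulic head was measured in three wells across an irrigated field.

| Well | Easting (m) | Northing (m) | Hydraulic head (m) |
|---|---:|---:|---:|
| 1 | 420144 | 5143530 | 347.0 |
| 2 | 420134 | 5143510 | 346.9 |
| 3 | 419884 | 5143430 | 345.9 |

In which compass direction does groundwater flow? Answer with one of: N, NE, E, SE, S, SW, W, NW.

With h = a·x + b·y + c and 1 as origin, the differences give:
  (-10)·a + (-20)·b = -0.1
  (-260)·a + (-100)·b = -1.1
Eliminate b (×(-100) and ×(-20), subtract): -4200·a = -12.00 → a = ∂h/∂x = +0.002857
Back-substitute: b = ∂h/∂y = +0.003571.
Flow = −∇h = (-0.002857 east, -0.003571 north), which points southwest.

SW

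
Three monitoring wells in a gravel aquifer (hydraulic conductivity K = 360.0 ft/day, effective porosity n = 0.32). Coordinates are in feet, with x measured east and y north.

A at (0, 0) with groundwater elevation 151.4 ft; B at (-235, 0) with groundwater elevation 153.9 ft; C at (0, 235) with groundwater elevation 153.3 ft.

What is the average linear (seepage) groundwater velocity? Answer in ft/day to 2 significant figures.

15 ft/day

∂h/∂x = (153.9 − 151.4) / (-235 − 0) = -0.01064
∂h/∂y = (153.3 − 151.4) / (235 − 0) = +0.008085
|∇h| = √(-0.01064² + 0.008085²) = 0.01336
Seepage velocity v = K·i/n = 360.0 × 0.01336 / 0.32 = 15.03 ft/day.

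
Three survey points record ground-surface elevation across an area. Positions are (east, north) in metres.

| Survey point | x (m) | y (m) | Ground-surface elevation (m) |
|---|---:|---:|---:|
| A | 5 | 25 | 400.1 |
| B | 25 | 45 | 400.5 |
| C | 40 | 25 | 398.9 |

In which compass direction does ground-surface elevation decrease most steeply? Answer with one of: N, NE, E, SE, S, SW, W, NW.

SE

Taking A as reference: B−A = (20, 20, +0.4); C−A = (35, 0, -1.2).
Solve a·Δx + b·Δy = Δz: det = 20·0 − 35·20 = -700.
∂z/∂x = [(+0.4)·0 − (-1.2)·20] / -700 = -0.03429
∂z/∂y = [20·(-1.2) − 35·(+0.4)] / -700 = +0.05429
Steepest decrease is along −∇f = (+0.03429 E, -0.05429 N) → southeast.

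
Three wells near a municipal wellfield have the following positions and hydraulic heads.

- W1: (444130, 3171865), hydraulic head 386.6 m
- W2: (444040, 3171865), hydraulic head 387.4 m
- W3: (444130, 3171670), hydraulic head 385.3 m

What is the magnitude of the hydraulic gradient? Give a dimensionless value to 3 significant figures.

∂h/∂x = (387.4 − 386.6) / (444040 − 444130) = -0.008889
∂h/∂y = (385.3 − 386.6) / (3171670 − 3171865) = +0.006667
|∇h| = √(-0.008889² + 0.006667²) = 0.01111

0.0111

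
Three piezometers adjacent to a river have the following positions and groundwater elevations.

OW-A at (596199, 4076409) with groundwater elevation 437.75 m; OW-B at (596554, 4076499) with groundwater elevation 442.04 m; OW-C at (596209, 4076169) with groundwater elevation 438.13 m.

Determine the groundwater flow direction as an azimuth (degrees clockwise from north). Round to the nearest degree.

Differences from OW-A: to OW-B (Δx, Δy, Δh) = (355, 90, +4.29); to OW-C = (10, -240, +0.38).
Determinant of the coordinate differences = 355·(-240) − 10·90 = -86100.
∂h/∂x = [(+4.29)·(-240) − (+0.38)·90] / -86100 = +0.01236
∂h/∂y = [355·(+0.38) − 10·(+4.29)] / -86100 = -0.001069
Flow direction (−∇h) has components (-0.01236 E, +0.001069 N).
Azimuth = atan2(E, N) = atan2(-0.01236, +0.001069) = 274.9° ≈ 275°.

275°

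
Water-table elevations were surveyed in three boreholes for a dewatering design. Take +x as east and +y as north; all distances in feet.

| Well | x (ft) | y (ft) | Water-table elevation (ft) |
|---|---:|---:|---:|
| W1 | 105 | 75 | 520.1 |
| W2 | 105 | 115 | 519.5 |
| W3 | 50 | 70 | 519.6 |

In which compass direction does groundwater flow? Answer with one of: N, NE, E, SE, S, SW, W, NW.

NW

Taking W1 as reference: W2−W1 = (0, 40, -0.6); W3−W1 = (-55, -5, -0.5).
Solve a·Δx + b·Δy = Δh: det = 0·(-5) − (-55)·40 = 2200.
∂h/∂x = [(-0.6)·(-5) − (-0.5)·40] / 2200 = +0.01045
∂h/∂y = [0·(-0.5) − (-55)·(-0.6)] / 2200 = -0.01500
Flow = −∇h = (-0.01045 east, +0.01500 north), which points northwest.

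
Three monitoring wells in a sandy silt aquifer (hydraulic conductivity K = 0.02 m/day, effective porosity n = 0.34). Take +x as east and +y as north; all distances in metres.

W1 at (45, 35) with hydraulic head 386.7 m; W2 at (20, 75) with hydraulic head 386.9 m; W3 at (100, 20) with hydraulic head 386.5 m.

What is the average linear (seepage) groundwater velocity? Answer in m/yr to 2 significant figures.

Differences from W1: to W2 (Δx, Δy, Δh) = (-25, 40, +0.2); to W3 = (55, -15, -0.2).
Determinant of the coordinate differences = (-25)·(-15) − 55·40 = -1825.
∂h/∂x = [(+0.2)·(-15) − (-0.2)·40] / -1825 = -0.002740
∂h/∂y = [(-25)·(-0.2) − 55·(+0.2)] / -1825 = +0.003288
|∇h| = √(-0.002740² + 0.003288²) = 0.00428
Seepage velocity v = K·i/n = 0.02 × 0.00428 / 0.34 = 0.0002518 m/day = 0.09197 m/yr.

0.092 m/yr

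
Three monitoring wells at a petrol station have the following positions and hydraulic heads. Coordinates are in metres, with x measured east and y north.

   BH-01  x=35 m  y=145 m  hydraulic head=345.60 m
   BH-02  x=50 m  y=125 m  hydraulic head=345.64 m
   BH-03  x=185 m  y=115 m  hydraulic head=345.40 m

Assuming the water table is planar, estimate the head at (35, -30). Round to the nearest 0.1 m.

346.2 m

With h = a·x + b·y + c and BH-01 as origin, the differences give:
  15·a + (-20)·b = +0.04
  150·a + (-30)·b = -0.20
Eliminate b (×(-30) and ×(-20), subtract): 2550·a = -5.200 → a = ∂h/∂x = -0.002039
Back-substitute: b = ∂h/∂y = -0.003529.
h(35, -30) = 345.60 + (-0.002039)·(0) + (-0.003529)·(-175) = 345.60 -0.000 +0.618 = 346.218 m.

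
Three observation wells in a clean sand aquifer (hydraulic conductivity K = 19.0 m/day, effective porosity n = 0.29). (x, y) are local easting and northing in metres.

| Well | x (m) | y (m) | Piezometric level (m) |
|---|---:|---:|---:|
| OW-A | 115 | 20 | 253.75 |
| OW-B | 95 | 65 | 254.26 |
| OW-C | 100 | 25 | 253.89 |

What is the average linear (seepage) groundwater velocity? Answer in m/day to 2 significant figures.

0.70 m/day

Taking OW-A as reference: OW-B−OW-A = (-20, 45, +0.51); OW-C−OW-A = (-15, 5, +0.14).
Determinant of the coordinate differences = (-20)·5 − (-15)·45 = 575.
∂h/∂x = [(+0.51)·5 − (+0.14)·45] / 575 = -0.006522
∂h/∂y = [(-20)·(+0.14) − (-15)·(+0.51)] / 575 = +0.008435
|∇h| = √(-0.006522² + 0.008435²) = 0.01066
Seepage velocity v = K·i/n = 19.0 × 0.01066 / 0.29 = 0.6984 m/day.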